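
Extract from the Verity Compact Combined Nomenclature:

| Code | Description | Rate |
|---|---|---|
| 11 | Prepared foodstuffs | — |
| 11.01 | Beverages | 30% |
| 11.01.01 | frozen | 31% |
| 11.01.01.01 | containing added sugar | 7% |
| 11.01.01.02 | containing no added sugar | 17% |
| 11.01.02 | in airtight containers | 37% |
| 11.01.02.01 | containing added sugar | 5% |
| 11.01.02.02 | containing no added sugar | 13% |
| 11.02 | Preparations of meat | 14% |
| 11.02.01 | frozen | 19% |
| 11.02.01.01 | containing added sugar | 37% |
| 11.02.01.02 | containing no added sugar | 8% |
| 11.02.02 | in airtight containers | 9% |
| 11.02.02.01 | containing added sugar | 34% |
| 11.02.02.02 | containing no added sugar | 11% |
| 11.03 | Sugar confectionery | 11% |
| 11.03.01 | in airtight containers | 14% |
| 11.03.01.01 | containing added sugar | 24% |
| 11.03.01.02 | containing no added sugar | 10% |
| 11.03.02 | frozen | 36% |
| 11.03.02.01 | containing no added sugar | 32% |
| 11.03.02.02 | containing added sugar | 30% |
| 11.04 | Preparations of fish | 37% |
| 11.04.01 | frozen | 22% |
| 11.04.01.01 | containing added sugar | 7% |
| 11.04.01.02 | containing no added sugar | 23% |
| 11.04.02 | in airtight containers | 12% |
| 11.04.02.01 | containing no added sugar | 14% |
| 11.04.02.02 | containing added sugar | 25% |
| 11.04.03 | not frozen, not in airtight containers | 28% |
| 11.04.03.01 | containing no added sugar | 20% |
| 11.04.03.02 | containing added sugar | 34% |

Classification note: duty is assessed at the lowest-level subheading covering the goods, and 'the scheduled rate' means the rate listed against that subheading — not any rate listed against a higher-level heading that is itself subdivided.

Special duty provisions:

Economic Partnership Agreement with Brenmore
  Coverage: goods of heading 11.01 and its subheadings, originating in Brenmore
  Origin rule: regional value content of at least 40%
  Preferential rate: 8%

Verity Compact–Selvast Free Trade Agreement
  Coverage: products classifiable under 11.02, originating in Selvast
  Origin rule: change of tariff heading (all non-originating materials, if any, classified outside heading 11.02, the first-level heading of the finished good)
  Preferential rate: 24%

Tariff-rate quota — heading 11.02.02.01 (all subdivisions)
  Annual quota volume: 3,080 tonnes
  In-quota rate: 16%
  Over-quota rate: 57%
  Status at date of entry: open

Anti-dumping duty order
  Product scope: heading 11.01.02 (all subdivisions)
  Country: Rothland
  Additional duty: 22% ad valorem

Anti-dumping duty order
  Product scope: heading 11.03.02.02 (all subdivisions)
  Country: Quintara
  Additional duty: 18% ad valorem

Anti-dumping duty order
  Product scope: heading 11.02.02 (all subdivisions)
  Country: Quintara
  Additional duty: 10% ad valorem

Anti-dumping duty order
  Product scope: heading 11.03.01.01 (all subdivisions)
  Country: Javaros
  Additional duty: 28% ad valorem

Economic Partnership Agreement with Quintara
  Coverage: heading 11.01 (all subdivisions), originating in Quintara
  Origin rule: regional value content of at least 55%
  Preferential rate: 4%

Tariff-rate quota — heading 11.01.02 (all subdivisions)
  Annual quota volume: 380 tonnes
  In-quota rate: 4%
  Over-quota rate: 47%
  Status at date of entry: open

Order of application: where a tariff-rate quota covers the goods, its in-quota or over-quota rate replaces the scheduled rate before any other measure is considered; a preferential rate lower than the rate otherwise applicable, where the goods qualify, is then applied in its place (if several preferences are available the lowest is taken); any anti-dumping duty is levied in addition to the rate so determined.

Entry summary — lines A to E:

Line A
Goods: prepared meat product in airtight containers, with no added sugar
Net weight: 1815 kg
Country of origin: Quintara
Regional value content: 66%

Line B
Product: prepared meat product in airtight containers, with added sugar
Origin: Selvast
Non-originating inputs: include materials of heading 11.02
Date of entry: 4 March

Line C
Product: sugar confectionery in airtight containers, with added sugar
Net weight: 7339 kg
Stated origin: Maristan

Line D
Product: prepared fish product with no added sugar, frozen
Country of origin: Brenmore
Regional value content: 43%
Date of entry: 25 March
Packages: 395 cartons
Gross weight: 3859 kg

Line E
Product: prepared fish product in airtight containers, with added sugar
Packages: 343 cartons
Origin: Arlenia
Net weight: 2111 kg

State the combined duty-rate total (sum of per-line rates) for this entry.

109%

Line A: prepared meat product → 11.02; in airtight containers → 11.02.02; with no added sugar → 11.02.02.02. Scheduled 11%. Quintara agreement on 11.01: 11.02.02.02 not covered; anti-dumping (Quintara, 11.02.02): +10%; total 11% + 10% = 21%. → 21%.
Line B: prepared meat product → 11.02; in airtight containers → 11.02.02; with added sugar → 11.02.02.01. Scheduled 34%. quota on 11.02.02.01 open → in-quota 16%; Selvast agreement on 11.02: CTH not met. → 16%.
Line C: sugar confectionery → 11.03; in airtight containers → 11.03.01; with added sugar → 11.03.01.01. Scheduled 24%. No special measure applies. → 24%.
Line D: prepared fish product → 11.04; frozen → 11.04.01; with no added sugar → 11.04.01.02. Scheduled 23%. Brenmore agreement on 11.01: 11.04.01.02 not covered. → 23%.
Line E: prepared fish product → 11.04; in airtight containers → 11.04.02; with added sugar → 11.04.02.02. Scheduled 25%. No special measure applies. → 25%.
Sum: 21% + 16% + 24% + 23% + 25% = 109%.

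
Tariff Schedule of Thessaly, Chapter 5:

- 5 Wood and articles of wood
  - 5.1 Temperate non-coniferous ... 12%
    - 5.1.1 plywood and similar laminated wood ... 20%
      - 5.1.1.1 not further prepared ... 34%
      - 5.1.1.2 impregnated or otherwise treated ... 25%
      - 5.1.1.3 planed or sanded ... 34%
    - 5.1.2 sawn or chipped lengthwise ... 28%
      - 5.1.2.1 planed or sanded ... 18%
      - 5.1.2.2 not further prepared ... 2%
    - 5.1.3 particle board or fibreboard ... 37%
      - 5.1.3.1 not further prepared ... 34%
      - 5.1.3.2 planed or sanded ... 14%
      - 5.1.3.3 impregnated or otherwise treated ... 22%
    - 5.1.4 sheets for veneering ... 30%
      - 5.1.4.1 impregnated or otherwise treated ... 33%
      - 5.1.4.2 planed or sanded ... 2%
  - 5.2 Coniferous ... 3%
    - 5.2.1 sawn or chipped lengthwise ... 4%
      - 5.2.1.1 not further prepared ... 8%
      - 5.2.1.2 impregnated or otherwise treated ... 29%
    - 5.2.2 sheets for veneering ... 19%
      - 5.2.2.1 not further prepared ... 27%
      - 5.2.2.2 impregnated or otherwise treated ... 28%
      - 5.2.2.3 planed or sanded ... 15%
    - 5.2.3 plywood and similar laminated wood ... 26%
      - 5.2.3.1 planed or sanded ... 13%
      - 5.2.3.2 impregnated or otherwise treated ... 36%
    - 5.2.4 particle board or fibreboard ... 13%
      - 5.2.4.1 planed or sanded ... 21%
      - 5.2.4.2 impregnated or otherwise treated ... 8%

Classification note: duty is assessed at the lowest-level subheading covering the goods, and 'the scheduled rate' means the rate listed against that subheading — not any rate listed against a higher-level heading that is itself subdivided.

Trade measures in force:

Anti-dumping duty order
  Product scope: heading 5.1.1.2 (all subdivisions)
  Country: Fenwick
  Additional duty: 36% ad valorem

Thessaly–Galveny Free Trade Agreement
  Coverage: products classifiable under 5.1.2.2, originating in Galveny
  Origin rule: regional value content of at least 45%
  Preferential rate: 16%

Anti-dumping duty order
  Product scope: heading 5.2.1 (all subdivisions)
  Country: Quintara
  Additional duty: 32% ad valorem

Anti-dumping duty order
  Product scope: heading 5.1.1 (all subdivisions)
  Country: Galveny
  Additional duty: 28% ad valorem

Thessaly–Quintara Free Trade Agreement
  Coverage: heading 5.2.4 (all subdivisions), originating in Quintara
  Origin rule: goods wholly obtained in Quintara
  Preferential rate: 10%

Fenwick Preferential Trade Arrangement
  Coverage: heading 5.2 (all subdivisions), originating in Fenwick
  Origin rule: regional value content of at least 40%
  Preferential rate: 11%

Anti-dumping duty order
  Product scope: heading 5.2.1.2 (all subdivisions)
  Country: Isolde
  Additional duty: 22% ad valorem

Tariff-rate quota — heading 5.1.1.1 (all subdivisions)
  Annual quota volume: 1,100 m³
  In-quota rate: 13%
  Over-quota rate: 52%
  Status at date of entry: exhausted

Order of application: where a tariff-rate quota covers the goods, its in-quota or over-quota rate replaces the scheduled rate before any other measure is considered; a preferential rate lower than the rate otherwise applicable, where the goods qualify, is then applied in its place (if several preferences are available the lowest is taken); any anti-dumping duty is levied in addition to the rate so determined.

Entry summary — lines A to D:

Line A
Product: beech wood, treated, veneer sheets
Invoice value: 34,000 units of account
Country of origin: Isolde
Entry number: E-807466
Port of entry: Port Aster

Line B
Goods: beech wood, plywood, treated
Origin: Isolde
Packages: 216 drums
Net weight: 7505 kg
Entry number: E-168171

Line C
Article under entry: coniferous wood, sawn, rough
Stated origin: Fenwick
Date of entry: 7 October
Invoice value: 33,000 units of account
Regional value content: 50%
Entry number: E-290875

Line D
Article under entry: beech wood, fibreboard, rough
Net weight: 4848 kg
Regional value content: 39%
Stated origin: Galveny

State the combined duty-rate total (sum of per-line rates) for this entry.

100%

Line A: beech → 5.1; veneer sheets → 5.1.4; treated → 5.1.4.1. Scheduled 33%. No special measure applies. → 33%.
Line B: beech → 5.1; plywood → 5.1.1; treated → 5.1.1.2. Scheduled 25%. No special measure applies. → 25%.
Line C: coniferous → 5.2; sawn → 5.2.1; rough → 5.2.1.1. Scheduled 8%. Fenwick agreement on 5.2: RVC ≥ 40% → 11% available; preference 11% not lower than 8% → no reduction. → 8%.
Line D: beech → 5.1; fibreboard → 5.1.3; rough → 5.1.3.1. Scheduled 34%. Galveny agreement on 5.1.2.2: 5.1.3.1 not covered. → 34%.
Sum: 33% + 25% + 8% + 34% = 100%.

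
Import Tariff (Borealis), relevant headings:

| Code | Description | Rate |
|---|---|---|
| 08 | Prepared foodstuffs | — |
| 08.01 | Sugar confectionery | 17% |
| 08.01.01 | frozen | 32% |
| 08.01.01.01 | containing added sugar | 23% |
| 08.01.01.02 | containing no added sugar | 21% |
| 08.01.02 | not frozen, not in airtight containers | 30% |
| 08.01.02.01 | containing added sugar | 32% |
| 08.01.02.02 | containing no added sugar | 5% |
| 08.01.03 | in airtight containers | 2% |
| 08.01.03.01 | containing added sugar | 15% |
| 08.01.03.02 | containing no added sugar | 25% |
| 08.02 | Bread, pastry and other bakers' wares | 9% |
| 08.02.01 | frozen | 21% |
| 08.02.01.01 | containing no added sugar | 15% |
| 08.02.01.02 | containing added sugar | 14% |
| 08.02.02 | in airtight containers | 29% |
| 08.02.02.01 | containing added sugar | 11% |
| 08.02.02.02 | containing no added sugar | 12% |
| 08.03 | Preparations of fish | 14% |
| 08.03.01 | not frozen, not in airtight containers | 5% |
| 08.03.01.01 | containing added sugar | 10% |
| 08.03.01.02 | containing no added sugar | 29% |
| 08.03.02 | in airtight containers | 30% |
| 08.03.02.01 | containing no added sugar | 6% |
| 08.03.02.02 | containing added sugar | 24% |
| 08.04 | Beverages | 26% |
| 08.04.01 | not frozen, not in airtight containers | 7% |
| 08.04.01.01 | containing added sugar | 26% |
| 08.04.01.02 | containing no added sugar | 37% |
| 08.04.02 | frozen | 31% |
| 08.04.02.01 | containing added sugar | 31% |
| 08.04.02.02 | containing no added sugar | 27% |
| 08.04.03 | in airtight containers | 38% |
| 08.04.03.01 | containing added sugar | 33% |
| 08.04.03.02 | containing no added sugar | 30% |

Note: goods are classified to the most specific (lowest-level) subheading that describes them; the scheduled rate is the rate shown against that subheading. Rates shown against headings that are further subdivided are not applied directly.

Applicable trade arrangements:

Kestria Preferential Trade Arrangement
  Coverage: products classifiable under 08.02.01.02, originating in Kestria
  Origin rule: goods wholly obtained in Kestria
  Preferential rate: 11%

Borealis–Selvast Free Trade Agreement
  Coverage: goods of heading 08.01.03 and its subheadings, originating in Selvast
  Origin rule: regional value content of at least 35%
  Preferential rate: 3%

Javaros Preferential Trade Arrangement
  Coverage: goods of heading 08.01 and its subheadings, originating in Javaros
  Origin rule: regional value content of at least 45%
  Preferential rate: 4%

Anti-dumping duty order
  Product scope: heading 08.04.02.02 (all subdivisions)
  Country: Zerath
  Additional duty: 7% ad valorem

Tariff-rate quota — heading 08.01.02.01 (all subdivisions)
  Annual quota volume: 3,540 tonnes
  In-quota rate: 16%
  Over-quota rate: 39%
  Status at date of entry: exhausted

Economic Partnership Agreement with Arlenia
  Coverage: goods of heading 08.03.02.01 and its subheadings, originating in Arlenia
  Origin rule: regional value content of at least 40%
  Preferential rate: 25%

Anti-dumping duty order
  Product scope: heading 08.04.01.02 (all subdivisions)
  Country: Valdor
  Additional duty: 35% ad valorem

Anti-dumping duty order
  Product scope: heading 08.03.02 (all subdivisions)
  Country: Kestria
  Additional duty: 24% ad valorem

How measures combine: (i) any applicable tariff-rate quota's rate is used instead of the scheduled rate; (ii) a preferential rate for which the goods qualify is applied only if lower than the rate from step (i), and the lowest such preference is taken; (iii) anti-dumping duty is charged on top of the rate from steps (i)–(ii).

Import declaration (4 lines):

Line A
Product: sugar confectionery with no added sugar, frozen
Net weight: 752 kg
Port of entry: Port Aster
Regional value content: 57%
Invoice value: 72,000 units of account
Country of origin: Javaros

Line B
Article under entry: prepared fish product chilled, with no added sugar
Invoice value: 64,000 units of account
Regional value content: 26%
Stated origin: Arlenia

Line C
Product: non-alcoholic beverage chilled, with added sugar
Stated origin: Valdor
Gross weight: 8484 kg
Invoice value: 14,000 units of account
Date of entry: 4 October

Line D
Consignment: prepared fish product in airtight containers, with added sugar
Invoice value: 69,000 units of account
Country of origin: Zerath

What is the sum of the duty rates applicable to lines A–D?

83%

Line A: sugar confectionery → 08.01; frozen → 08.01.01; with no added sugar → 08.01.01.02. Scheduled 21%. Javaros agreement on 08.01: RVC ≥ 45% → 4% available; preferential 4%. → 4%.
Line B: prepared fish product → 08.03; chilled → 08.03.01; with no added sugar → 08.03.01.02. Scheduled 29%. Arlenia agreement on 08.03.02.01: 08.03.01.02 not covered. → 29%.
Line C: non-alcoholic beverage → 08.04; chilled → 08.04.01; with added sugar → 08.04.01.01. Scheduled 26%. No special measure applies. → 26%.
Line D: prepared fish product → 08.03; in airtight containers → 08.03.02; with added sugar → 08.03.02.02. Scheduled 24%. No special measure applies. → 24%.
Sum: 4% + 29% + 26% + 24% = 83%.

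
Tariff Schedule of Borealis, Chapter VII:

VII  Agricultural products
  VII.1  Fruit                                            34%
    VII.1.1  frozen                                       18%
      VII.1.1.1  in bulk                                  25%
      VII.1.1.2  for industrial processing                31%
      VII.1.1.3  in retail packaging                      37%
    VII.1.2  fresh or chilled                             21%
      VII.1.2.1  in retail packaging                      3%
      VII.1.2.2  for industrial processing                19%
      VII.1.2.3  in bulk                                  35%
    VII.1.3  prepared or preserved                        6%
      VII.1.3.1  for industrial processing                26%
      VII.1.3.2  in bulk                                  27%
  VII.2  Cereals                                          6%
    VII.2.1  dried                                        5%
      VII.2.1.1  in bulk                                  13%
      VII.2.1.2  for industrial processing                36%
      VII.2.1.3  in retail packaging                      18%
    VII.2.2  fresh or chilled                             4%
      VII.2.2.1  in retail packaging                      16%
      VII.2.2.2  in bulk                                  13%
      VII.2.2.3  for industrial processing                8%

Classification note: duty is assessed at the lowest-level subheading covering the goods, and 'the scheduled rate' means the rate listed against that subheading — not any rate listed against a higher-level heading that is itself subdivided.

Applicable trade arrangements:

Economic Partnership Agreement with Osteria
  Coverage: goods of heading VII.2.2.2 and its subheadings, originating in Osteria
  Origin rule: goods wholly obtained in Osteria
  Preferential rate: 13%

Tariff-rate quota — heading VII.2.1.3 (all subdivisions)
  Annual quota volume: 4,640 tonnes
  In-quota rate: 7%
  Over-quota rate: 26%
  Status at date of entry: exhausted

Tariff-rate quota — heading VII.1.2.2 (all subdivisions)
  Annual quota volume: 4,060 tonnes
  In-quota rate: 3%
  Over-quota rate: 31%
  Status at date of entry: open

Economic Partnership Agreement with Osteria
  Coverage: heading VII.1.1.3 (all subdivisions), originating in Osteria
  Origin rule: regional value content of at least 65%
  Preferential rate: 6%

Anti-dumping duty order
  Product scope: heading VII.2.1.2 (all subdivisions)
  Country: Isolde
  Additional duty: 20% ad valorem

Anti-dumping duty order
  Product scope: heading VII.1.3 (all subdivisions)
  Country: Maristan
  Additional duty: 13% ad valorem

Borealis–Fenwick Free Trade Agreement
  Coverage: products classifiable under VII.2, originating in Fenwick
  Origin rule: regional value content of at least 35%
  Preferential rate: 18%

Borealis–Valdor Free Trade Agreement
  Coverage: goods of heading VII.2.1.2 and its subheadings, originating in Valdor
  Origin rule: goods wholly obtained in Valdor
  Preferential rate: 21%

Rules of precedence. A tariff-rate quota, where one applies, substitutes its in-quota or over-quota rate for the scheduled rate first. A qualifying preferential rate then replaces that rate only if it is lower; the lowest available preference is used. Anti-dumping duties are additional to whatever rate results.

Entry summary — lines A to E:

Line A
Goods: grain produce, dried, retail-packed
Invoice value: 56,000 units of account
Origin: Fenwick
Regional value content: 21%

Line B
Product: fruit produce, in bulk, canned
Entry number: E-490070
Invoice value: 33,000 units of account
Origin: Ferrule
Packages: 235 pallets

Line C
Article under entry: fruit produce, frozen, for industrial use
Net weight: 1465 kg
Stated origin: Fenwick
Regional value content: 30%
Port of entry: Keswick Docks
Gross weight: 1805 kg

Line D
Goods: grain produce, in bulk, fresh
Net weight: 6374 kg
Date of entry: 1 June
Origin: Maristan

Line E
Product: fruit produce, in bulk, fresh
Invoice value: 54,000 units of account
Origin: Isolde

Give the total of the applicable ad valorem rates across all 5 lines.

132%

Line A: grain → VII.2; dried → VII.2.1; retail-packed → VII.2.1.3. Scheduled 18%. quota on VII.2.1.3 exhausted → over-quota 26%; Fenwick agreement on VII.2: RVC < 35%. → 26%.
Line B: fruit → VII.1; canned → VII.1.3; in bulk → VII.1.3.2. Scheduled 27%. No special measure applies. → 27%.
Line C: fruit → VII.1; frozen → VII.1.1; for industrial use → VII.1.1.2. Scheduled 31%. Fenwick agreement on VII.2: VII.1.1.2 not covered. → 31%.
Line D: grain → VII.2; fresh → VII.2.2; in bulk → VII.2.2.2. Scheduled 13%. No special measure applies. → 13%.
Line E: fruit → VII.1; fresh → VII.1.2; in bulk → VII.1.2.3. Scheduled 35%. No special measure applies. → 35%.
Sum: 26% + 27% + 31% + 13% + 35% = 132%.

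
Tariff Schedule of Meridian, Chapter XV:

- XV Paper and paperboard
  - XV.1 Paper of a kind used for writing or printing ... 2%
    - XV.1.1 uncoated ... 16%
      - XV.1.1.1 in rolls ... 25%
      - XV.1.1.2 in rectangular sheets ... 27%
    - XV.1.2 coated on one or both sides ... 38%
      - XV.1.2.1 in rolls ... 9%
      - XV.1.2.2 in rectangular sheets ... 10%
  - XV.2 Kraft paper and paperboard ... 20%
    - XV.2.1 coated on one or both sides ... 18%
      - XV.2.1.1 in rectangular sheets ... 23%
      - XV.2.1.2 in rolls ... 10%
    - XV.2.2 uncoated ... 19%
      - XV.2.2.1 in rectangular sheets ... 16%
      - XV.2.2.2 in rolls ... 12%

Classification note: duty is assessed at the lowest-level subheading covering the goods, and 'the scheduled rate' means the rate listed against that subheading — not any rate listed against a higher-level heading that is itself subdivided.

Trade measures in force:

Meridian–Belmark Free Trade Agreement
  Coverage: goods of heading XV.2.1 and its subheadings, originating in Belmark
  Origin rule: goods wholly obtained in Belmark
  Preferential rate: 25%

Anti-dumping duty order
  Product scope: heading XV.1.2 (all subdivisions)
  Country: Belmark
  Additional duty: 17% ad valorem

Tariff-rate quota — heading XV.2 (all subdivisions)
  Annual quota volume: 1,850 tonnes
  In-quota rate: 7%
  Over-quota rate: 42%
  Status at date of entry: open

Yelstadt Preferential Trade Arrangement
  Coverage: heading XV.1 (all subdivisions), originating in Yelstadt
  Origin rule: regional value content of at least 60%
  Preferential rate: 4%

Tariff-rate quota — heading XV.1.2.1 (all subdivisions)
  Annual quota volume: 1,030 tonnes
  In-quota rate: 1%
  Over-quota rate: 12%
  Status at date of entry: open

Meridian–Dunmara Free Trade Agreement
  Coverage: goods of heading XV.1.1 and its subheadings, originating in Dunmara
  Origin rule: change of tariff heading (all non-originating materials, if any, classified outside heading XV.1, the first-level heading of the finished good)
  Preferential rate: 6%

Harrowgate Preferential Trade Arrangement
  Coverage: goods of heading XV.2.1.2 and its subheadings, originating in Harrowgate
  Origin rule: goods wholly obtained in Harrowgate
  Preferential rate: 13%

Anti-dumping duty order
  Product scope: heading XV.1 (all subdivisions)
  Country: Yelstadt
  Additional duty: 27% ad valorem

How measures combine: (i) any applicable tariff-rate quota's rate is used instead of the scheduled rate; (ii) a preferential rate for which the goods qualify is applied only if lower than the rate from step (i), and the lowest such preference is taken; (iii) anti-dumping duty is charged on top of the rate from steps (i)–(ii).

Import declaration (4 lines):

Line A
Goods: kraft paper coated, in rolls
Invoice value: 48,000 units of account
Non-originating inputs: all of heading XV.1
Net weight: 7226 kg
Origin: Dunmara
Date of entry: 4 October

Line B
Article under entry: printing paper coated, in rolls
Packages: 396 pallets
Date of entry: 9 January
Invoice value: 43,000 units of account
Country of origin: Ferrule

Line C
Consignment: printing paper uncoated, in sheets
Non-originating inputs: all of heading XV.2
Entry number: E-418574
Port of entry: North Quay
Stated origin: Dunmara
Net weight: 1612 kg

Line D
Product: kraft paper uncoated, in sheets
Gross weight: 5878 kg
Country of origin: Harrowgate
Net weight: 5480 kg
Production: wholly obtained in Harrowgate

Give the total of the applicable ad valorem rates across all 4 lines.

Line A: kraft paper → XV.2; coated → XV.2.1; in rolls → XV.2.1.2. Scheduled 10%. quota on XV.2 open → in-quota 7%; Dunmara agreement on XV.1.1: XV.2.1.2 not covered. → 7%.
Line B: printing paper → XV.1; coated → XV.1.2; in rolls → XV.1.2.1. Scheduled 9%. quota on XV.1.2.1 open → in-quota 1%. → 1%.
Line C: printing paper → XV.1; uncoated → XV.1.1; in sheets → XV.1.1.2. Scheduled 27%. Dunmara agreement on XV.1.1: CTH met → 6% available; preferential 6%. → 6%.
Line D: kraft paper → XV.2; uncoated → XV.2.2; in sheets → XV.2.2.1. Scheduled 16%. quota on XV.2 open → in-quota 7%; Harrowgate agreement on XV.2.1.2: XV.2.2.1 not covered. → 7%.
Sum: 7% + 1% + 6% + 7% = 21%.

21%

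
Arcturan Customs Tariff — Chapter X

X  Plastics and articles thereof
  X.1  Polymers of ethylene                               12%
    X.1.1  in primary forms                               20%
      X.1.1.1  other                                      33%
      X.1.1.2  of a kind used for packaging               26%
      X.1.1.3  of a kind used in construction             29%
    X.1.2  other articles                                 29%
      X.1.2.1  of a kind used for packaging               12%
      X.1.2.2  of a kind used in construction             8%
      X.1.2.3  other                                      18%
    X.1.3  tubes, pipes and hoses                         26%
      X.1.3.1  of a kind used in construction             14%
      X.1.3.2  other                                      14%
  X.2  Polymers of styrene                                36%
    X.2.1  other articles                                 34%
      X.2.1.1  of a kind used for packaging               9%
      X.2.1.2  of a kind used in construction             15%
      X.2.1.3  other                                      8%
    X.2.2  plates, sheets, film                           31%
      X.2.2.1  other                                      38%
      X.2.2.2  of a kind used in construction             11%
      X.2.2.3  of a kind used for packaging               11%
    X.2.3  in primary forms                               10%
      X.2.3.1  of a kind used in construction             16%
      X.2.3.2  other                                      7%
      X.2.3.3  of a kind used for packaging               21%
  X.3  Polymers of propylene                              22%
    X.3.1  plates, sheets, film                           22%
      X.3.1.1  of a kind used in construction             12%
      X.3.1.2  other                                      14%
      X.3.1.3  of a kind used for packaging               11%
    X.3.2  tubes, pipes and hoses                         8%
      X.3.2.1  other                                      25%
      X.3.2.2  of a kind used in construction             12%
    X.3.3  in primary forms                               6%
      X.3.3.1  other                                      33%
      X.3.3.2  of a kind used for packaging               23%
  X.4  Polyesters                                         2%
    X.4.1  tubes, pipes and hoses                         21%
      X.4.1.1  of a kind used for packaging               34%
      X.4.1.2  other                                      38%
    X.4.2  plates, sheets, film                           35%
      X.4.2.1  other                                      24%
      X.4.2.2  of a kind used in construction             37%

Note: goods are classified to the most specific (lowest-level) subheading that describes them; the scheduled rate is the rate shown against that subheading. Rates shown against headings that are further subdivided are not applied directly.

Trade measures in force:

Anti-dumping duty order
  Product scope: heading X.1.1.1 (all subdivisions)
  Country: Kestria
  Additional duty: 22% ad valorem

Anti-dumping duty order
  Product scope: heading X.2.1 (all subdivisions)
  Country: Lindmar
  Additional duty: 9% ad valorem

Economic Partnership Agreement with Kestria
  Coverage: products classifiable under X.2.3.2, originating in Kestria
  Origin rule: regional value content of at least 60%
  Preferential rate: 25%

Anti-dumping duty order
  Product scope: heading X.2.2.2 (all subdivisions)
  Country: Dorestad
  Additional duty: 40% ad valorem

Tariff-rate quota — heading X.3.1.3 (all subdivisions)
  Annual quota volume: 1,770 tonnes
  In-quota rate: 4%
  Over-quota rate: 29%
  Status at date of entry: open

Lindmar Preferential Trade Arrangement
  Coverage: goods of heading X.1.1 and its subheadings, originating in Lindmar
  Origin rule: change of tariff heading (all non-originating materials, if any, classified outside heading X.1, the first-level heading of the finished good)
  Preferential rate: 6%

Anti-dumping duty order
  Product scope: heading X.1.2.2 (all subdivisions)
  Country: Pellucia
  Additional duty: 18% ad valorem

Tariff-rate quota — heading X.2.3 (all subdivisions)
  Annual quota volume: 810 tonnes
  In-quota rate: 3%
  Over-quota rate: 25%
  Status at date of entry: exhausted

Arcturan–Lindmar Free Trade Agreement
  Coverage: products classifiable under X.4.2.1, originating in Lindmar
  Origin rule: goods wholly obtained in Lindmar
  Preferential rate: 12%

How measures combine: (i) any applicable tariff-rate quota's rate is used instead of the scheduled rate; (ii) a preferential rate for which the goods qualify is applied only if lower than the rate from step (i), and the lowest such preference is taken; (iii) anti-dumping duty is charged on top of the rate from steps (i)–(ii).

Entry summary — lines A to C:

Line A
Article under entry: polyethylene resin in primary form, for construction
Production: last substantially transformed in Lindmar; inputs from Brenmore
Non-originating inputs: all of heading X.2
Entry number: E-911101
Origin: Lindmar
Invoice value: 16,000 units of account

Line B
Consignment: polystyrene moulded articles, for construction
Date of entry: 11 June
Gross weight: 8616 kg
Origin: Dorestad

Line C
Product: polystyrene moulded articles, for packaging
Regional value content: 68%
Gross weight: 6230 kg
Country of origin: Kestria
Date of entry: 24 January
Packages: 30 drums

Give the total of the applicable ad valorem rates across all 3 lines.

30%

Line A: polyethylene → X.1; resin in primary form → X.1.1; for construction → X.1.1.3. Scheduled 29%. Lindmar agreement on X.1.1: CTH met → 6% available; Lindmar agreement on X.4.2.1: X.1.1.3 not covered; preferential 6%. → 6%.
Line B: polystyrene → X.2; moulded articles → X.2.1; for construction → X.2.1.2. Scheduled 15%. No special measure applies. → 15%.
Line C: polystyrene → X.2; moulded articles → X.2.1; for packaging → X.2.1.1. Scheduled 9%. Kestria agreement on X.2.3.2: X.2.1.1 not covered. → 9%.
Sum: 6% + 15% + 9% = 30%.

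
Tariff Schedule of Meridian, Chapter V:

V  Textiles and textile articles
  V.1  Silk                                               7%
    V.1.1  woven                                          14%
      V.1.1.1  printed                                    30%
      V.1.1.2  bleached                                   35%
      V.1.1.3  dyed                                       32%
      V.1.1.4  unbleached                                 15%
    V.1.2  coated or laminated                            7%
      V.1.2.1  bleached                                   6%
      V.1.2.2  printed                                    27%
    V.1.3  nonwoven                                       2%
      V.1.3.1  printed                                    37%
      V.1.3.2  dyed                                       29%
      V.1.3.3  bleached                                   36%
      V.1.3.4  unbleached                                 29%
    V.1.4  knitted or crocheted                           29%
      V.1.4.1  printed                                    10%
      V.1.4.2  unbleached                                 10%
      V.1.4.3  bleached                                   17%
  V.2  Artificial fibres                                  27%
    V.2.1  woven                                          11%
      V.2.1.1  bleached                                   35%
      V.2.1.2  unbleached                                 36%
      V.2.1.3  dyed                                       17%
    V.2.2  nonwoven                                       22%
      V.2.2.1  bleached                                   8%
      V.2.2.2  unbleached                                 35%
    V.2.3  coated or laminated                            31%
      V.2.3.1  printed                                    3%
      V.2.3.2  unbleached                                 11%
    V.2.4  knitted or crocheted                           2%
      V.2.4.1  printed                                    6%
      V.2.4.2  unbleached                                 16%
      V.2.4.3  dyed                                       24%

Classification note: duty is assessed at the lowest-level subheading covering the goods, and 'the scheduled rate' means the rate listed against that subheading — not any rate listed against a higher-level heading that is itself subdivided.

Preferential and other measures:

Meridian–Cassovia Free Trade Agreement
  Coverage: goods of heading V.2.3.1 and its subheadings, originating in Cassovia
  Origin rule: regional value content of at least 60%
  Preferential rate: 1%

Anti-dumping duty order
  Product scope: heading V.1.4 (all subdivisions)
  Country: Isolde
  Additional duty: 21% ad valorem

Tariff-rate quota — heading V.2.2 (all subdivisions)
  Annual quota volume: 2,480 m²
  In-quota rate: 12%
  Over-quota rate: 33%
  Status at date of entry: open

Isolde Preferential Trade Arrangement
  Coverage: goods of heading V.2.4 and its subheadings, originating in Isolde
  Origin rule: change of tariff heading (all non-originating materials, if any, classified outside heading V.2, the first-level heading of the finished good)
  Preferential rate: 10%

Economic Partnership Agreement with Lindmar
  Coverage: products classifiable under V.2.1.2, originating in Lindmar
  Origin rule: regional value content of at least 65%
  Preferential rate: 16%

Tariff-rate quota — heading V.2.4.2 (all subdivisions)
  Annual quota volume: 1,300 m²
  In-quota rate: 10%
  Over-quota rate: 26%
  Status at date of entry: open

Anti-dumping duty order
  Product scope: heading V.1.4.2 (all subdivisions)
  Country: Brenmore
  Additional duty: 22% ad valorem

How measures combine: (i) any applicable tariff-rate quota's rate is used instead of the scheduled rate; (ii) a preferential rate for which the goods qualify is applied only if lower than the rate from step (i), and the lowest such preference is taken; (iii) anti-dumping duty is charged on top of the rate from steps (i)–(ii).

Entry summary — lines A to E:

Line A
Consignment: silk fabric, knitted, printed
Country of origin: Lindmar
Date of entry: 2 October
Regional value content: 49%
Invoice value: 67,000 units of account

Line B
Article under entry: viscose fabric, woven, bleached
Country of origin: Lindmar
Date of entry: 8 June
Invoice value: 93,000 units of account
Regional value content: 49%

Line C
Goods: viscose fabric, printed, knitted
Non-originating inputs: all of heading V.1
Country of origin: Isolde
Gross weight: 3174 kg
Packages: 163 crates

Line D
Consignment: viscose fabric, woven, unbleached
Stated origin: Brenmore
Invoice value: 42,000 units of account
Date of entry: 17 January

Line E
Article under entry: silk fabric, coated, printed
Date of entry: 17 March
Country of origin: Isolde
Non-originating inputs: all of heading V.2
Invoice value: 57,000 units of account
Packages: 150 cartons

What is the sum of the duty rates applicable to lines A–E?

Line A: silk → V.1; knitted → V.1.4; printed → V.1.4.1. Scheduled 10%. Lindmar agreement on V.2.1.2: V.1.4.1 not covered. → 10%.
Line B: viscose → V.2; woven → V.2.1; bleached → V.2.1.1. Scheduled 35%. Lindmar agreement on V.2.1.2: V.2.1.1 not covered. → 35%.
Line C: viscose → V.2; knitted → V.2.4; printed → V.2.4.1. Scheduled 6%. Isolde agreement on V.2.4: CTH met → 10% available; preference 10% not lower than 6% → no reduction. → 6%.
Line D: viscose → V.2; woven → V.2.1; unbleached → V.2.1.2. Scheduled 36%. No special measure applies. → 36%.
Line E: silk → V.1; coated → V.1.2; printed → V.1.2.2. Scheduled 27%. Isolde agreement on V.2.4: V.1.2.2 not covered. → 27%.
Sum: 10% + 35% + 6% + 36% + 27% = 114%.

114%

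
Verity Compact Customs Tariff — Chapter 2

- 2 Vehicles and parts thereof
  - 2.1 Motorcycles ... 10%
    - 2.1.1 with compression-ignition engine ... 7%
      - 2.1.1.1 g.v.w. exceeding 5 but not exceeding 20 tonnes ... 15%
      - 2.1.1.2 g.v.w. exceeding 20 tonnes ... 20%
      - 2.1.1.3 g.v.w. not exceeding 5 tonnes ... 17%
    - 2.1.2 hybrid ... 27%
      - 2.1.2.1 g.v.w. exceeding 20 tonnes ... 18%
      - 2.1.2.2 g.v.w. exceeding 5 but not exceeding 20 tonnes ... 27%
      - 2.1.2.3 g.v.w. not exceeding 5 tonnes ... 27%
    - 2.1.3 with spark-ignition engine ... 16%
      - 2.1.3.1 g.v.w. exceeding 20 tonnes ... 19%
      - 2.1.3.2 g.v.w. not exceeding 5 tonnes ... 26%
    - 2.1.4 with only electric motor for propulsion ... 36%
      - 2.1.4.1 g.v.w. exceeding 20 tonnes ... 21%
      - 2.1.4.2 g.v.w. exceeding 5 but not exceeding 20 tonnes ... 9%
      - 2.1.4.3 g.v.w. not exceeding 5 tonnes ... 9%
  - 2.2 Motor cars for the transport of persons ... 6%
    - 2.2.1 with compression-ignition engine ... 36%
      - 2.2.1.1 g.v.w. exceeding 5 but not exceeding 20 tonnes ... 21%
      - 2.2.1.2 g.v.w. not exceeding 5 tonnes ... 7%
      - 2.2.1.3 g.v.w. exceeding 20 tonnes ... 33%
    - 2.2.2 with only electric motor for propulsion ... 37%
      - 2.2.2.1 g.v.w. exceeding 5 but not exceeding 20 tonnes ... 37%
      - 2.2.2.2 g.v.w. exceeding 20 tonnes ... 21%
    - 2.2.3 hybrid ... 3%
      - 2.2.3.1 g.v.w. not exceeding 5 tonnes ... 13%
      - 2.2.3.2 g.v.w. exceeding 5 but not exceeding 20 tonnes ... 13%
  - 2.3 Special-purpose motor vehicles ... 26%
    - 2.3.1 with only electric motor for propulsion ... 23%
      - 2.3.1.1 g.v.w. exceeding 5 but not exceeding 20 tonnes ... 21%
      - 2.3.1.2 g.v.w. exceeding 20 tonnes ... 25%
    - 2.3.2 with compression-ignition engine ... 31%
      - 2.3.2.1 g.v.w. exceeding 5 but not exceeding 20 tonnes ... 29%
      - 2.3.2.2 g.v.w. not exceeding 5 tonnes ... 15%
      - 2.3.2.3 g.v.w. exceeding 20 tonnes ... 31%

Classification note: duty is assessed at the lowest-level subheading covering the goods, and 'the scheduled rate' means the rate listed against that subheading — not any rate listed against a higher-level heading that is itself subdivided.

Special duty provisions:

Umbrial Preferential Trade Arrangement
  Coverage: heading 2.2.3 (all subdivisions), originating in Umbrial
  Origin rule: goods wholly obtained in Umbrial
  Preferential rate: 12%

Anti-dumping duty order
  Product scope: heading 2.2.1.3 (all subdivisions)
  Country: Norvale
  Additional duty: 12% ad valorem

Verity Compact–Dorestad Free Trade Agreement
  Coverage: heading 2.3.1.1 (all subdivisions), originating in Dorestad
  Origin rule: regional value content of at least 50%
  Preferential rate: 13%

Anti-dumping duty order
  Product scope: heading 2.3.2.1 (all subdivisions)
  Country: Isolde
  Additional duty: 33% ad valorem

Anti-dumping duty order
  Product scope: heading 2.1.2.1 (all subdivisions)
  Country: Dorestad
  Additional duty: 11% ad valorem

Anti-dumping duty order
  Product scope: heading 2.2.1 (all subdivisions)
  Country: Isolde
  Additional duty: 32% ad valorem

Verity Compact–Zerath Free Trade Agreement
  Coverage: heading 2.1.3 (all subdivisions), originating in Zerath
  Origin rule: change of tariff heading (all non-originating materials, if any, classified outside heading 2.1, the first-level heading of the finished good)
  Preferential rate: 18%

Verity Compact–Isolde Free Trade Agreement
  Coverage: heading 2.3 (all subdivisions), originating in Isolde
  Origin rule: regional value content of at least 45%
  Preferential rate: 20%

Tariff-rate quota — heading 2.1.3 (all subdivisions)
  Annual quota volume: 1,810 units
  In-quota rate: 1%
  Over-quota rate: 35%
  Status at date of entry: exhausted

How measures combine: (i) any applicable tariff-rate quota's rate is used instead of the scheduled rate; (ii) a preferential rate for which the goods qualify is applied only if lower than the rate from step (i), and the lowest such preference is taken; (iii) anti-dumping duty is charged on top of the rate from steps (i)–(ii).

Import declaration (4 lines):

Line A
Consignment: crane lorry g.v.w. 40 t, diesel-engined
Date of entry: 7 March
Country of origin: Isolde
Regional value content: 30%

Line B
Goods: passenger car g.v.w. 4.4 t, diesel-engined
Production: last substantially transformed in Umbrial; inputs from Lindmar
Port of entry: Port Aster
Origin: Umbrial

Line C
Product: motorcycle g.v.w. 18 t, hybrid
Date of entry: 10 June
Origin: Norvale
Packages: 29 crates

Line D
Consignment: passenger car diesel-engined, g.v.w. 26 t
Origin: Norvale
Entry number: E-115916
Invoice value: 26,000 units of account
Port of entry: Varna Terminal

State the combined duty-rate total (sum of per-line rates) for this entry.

Line A: crane lorry → 2.3; diesel-engined → 2.3.2; g.v.w. 40 t → 2.3.2.3. Scheduled 31%. Isolde agreement on 2.3: RVC < 45%. → 31%.
Line B: passenger car → 2.2; diesel-engined → 2.2.1; g.v.w. 4.4 t → 2.2.1.2. Scheduled 7%. Umbrial agreement on 2.2.3: 2.2.1.2 not covered. → 7%.
Line C: motorcycle → 2.1; hybrid → 2.1.2; g.v.w. 18 t → 2.1.2.2. Scheduled 27%. No special measure applies. → 27%.
Line D: passenger car → 2.2; diesel-engined → 2.2.1; g.v.w. 26 t → 2.2.1.3. Scheduled 33%. anti-dumping (Norvale, 2.2.1.3): +12%; total 33% + 12% = 45%. → 45%.
Sum: 31% + 7% + 27% + 45% = 110%.

110%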